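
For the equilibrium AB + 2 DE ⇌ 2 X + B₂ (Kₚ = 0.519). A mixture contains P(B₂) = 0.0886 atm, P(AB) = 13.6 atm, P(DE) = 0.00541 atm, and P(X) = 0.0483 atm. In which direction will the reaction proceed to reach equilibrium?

neither direction; the system is at equilibrium

Qₚ = P(X)²·P(B₂) / (P(AB)·P(DE)²) = (0.0483)²·(0.0886) / ((13.6)·(0.00541)²) = 0.519
Qₚ = 0.519 = Kₚ, so the system is already at equilibrium.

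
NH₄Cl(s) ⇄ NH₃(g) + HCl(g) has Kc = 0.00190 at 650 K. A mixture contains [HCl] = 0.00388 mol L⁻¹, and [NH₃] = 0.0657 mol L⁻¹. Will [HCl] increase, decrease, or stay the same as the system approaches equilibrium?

(NH₄Cl is a pure solid — omitted from Qc.)
Qc = [NH₃]·[HCl] = (0.0657)·(0.00388) = 2.55e-4
Qc = 2.55e-4 < Kc = 0.00190: net forward reaction.
HCl is a product, so it increases.

increase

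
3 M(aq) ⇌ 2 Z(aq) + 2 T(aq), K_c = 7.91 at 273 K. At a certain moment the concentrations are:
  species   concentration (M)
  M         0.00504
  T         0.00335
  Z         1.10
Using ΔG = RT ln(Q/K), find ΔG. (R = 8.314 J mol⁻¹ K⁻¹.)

ΔG = 5.89 kJ/mol

Q_c = [Z]²·[T]² / [M]³ = (1.10)²·(0.00335)² / (0.00504)³ = 106
ΔG = RT ln(Q_c/K_c) = (8.314 J mol⁻¹ K⁻¹)(273 K) × ln(106/7.91)
   = (2.270 kJ/mol)(2.595) = 5.89 kJ/mol
ΔG > 0, so the forward reaction is non-spontaneous (proceeds in reverse).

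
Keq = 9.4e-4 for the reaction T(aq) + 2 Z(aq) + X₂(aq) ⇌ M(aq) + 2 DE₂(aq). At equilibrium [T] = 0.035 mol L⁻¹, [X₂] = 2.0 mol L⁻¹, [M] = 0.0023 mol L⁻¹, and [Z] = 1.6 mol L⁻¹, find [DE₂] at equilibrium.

At equilibrium, Keq = [M]·[DE₂]² / ([T]·[Z]²·[X₂]) = 9.4e-4.
(0.0023)·([DE₂])² / ((0.035)·(1.6)²·(2.0)) = 9.4e-4
[DE₂]² = 0.0732 ⇒ [DE₂] = 0.27 mol L⁻¹

[DE₂] = 0.27 mol L⁻¹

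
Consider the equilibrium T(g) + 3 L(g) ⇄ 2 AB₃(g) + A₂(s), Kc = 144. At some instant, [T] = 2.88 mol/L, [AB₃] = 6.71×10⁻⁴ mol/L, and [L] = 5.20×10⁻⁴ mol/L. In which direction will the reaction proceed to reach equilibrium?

reverse (toward reactants)

(A₂ is a pure solid — omitted from Qc.)
Qc = [AB₃]² / ([T]·[L]³) = (6.71×10⁻⁴)² / ((2.88)·(5.20×10⁻⁴)³) = 1110
Qc = 1110 > Kc = 144, so the reverse reaction proceeds.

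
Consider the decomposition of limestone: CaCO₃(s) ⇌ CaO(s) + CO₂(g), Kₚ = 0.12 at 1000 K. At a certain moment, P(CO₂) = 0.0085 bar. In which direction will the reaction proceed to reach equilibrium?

in the forward direction

(CaCO₃, CaO are pure solids — omitted from Qₚ.)
Qₚ = P(CO₂) = 0.0085
Qₚ = 0.0085 < Kₚ = 0.12, so the forward reaction proceeds.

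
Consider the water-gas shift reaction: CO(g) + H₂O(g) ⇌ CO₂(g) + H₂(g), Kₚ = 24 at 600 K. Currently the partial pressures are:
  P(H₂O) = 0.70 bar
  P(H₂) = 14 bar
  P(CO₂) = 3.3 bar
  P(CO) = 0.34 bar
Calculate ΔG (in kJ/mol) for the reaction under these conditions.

ΔG = 10.4 kJ/mol

Qₚ = P(CO₂)·P(H₂) / (P(CO)·P(H₂O)) = (3.3)·(14) / ((0.34)·(0.70)) = 194
ΔG = RT ln(Qₚ/Kₚ) = (8.314 J mol⁻¹ K⁻¹)(600 K) × ln(194/24)
   = (4.988 kJ/mol)(2.090) = 10.4 kJ/mol
ΔG > 0, so the forward reaction is non-spontaneous (proceeds in reverse).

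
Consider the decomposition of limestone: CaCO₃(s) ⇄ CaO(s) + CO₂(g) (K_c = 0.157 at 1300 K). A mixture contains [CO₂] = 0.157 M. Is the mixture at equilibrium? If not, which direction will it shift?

(CaCO₃, CaO are pure solids — omitted from Q_c.)
Q_c = [CO₂] = 0.157
Q_c = 0.157 = K_c; the system is at equilibrium.

yes, at equilibrium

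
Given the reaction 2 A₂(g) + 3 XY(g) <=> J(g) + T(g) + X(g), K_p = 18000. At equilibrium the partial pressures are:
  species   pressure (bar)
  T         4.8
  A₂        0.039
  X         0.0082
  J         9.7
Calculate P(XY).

P(XY) = 0.24 bar

At equilibrium, K_p = P(J)·P(T)·P(X) / (P(A₂)²·P(XY)³) = 18000.
(9.7)·(4.8)·(0.0082) / ((0.039)²·(P(XY))³) = 18000
P(XY)³ = 0.0139 ⇒ P(XY) = 0.24 bar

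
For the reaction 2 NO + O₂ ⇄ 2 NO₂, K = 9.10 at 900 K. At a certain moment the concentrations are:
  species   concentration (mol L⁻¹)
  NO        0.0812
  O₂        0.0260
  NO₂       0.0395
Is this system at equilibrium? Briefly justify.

Q = [NO₂]² / ([NO]²·[O₂]) = (0.0395)² / ((0.0812)²·(0.0260)) = 9.10
Q = 9.10 = K; the system is at equilibrium.

yes, at equilibrium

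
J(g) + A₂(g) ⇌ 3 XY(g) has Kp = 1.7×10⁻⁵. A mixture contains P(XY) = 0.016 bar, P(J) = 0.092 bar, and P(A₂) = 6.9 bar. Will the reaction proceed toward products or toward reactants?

to the right

Qp = P(XY)³ / (P(J)·P(A₂)) = (0.016)³ / ((0.092)·(6.9)) = 6.5×10⁻⁶
Qp = 6.5×10⁻⁶ < Kp = 1.7×10⁻⁵, so the forward reaction proceeds.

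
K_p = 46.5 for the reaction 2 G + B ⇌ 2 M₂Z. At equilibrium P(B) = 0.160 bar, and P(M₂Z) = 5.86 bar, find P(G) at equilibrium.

P(G) = 2.15 bar

At equilibrium, K_p = P(M₂Z)² / (P(G)²·P(B)) = 46.5.
(5.86)² / ((P(G))²·(0.160)) = 46.5
P(G)² = 4.62 ⇒ P(G) = 2.15 bar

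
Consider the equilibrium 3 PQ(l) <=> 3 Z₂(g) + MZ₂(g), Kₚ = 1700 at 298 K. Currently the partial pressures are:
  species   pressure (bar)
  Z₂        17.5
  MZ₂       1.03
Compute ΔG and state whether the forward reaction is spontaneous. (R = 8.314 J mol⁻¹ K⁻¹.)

ΔG = 2.92 kJ/mol; the forward reaction is non-spontaneous

(PQ is a pure liquid — omitted from Qₚ.)
Qₚ = P(Z₂)³·P(MZ₂) = (17.5)³·(1.03) = 5520
ΔG = RT ln(Qₚ/Kₚ) = (8.314 J mol⁻¹ K⁻¹)(298 K) × ln(5520/1700)
   = (2.478 kJ/mol)(1.178) = 2.92 kJ/mol
ΔG > 0, so the forward reaction is non-spontaneous (proceeds in reverse).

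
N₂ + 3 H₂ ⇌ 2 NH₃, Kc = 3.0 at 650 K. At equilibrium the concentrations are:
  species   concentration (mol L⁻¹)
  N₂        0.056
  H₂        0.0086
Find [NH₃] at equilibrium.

[NH₃] = 3.3×10⁻⁴ mol L⁻¹

At equilibrium, Kc = [NH₃]² / ([N₂]·[H₂]³) = 3.0.
([NH₃])² / ((0.056)·(0.0086)³) = 3.0
[NH₃]² = 1.07×10⁻⁷ ⇒ [NH₃] = 3.3×10⁻⁴ mol L⁻¹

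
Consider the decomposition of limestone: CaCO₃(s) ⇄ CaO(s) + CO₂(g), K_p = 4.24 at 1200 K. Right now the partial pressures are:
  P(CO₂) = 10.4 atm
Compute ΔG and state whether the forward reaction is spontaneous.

ΔG = 8.95 kJ/mol; the forward reaction is non-spontaneous

(CaCO₃, CaO are pure solids — omitted from Q_p.)
Q_p = P(CO₂) = 10.4
ΔG = RT ln(Q_p/K_p) = (8.314 J mol⁻¹ K⁻¹)(1200 K) × ln(10.4/4.24)
   = (9.977 kJ/mol)(0.8972) = 8.95 kJ/mol
ΔG > 0, so the forward reaction is non-spontaneous (proceeds in reverse).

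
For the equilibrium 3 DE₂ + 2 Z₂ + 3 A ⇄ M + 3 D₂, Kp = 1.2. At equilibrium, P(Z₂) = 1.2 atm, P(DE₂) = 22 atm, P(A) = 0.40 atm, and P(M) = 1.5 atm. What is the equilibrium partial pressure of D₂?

At equilibrium, Kp = P(M)·P(D₂)³ / (P(DE₂)³·P(Z₂)²·P(A)³) = 1.2.
(1.5)·(P(D₂))³ / ((22)³·(1.2)²·(0.40)³) = 1.2
P(D₂)³ = 785 ⇒ P(D₂) = 9.2 atm

P(D₂) = 9.2 atm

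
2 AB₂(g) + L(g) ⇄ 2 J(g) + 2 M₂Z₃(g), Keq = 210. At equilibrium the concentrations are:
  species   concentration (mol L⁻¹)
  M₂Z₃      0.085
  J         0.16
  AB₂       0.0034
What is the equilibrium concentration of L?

[L] = 0.076 mol L⁻¹

At equilibrium, Keq = [J]²·[M₂Z₃]² / ([AB₂]²·[L]) = 210.
(0.16)²·(0.085)² / ((0.0034)²·([L])) = 210
[L] = 0.0762 = 0.076 mol L⁻¹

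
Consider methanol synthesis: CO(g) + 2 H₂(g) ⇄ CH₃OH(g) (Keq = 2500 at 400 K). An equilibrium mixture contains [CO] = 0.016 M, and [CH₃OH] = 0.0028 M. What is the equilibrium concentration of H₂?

[H₂] = 0.0084 M

At equilibrium, Keq = [CH₃OH] / ([CO]·[H₂]²) = 2500.
(0.0028) / ((0.016)·([H₂])²) = 2500
[H₂]² = 7.00×10⁻⁵ ⇒ [H₂] = 0.0084 M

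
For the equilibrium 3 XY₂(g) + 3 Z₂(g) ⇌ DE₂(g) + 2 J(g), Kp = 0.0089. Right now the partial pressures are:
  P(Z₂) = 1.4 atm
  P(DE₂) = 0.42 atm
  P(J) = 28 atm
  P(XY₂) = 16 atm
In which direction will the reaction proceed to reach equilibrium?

Qp = P(DE₂)·P(J)² / (P(XY₂)³·P(Z₂)³) = (0.42)·(28)² / ((16)³·(1.4)³) = 0.029
Qp = 0.029 > Kp = 0.0089, so the reverse reaction proceeds.

in the reverse direction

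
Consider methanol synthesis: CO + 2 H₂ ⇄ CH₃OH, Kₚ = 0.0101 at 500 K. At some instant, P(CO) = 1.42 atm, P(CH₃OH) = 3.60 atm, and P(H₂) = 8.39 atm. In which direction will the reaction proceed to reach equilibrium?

reverse (toward reactants)

Qₚ = P(CH₃OH) / (P(CO)·P(H₂)²) = (3.60) / ((1.42)·(8.39)²) = 0.0360
Qₚ = 0.0360 > Kₚ = 0.0101, so the reverse reaction proceeds.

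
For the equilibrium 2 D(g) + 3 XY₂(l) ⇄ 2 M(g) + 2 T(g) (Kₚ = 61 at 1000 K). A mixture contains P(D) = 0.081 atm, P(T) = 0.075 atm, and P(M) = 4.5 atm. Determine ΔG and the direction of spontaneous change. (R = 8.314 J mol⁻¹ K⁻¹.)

ΔG = -10.4 kJ/mol; the forward reaction is spontaneous

(XY₂ is a pure liquid — omitted from Qₚ.)
Qₚ = P(M)²·P(T)² / P(D)² = (4.5)²·(0.075)² / (0.081)² = 17.4
ΔG = RT ln(Qₚ/Kₚ) = (8.314 J mol⁻¹ K⁻¹)(1000 K) × ln(17.4/61)
   = (8.314 kJ/mol)(-1.254) = -10.4 kJ/mol
ΔG < 0, so the forward reaction is spontaneous (proceeds forward).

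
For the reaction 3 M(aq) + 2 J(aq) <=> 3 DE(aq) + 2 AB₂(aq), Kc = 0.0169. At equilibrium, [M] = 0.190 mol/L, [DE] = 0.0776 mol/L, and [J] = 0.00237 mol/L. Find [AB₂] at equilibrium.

[AB₂] = 0.00118 mol/L

At equilibrium, Kc = [DE]³·[AB₂]² / ([M]³·[J]²) = 0.0169.
(0.0776)³·([AB₂])² / ((0.190)³·(0.00237)²) = 0.0169
[AB₂]² = 1.39e-6 ⇒ [AB₂] = 0.00118 mol/L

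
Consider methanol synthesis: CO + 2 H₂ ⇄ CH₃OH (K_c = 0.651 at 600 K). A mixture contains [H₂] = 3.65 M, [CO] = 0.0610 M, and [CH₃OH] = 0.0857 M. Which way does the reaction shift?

Q_c = [CH₃OH] / ([CO]·[H₂]²) = (0.0857) / ((0.0610)·(3.65)²) = 0.105
Q_c = 0.105 < K_c = 0.651, so the forward reaction proceeds.

toward products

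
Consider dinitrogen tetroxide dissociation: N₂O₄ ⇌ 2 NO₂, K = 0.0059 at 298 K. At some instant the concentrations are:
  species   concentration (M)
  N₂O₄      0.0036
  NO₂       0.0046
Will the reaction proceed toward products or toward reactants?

Q = [NO₂]² / [N₂O₄] = (0.0046)² / (0.0036) = 0.0059
Q = 0.0059 = K, so the system is already at equilibrium.

neither direction; the system is at equilibrium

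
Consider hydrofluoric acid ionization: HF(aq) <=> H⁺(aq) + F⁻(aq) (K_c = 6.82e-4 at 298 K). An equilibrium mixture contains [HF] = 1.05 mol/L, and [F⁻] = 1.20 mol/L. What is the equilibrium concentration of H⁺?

At equilibrium, K_c = [H⁺]·[F⁻] / [HF] = 6.82e-4.
([H⁺])·(1.20) / (1.05) = 6.82e-4
[H⁺] = 5.97e-4 mol/L

[H⁺] = 5.97e-4 mol/L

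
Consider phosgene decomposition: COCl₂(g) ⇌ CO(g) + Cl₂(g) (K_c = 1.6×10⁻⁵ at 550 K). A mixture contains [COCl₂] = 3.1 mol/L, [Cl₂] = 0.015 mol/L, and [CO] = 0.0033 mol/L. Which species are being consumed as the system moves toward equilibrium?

Q_c = [CO]·[Cl₂] / [COCl₂] = (0.0033)·(0.015) / (3.1) = 1.6×10⁻⁵
Q_c = 1.6×10⁻⁵ = K_c; the system is at equilibrium.

none (at equilibrium)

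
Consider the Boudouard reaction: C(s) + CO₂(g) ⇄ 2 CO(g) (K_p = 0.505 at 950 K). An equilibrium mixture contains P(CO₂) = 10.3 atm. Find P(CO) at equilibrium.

(C is a pure solid — omitted from K_p.)
At equilibrium, K_p = P(CO)² / P(CO₂) = 0.505.
(P(CO))² / (10.3) = 0.505
P(CO)² = 5.20 ⇒ P(CO) = 2.28 atm

P(CO) = 2.28 atm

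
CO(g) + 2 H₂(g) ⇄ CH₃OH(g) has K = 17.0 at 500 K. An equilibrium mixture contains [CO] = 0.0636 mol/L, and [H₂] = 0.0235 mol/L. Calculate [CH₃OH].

[CH₃OH] = 5.97e-4 mol/L

At equilibrium, K = [CH₃OH] / ([CO]·[H₂]²) = 17.0.
([CH₃OH]) / ((0.0636)·(0.0235)²) = 17.0
[CH₃OH] = 5.97e-4 mol/L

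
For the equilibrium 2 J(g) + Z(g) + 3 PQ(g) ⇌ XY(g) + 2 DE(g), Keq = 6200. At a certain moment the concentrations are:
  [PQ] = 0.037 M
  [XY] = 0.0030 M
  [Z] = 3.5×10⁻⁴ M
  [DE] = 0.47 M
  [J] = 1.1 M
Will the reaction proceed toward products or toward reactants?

Q = [XY]·[DE]² / ([J]²·[Z]·[PQ]³) = (0.0030)·(0.47)² / ((1.1)²·(3.5×10⁻⁴)·(0.037)³) = 31000
Q = 31000 > Keq = 6200, so the reverse reaction proceeds.

to the left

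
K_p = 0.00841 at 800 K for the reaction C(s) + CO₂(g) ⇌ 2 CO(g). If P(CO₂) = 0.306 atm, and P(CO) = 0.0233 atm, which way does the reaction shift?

toward products

(C is a pure solid — omitted from Q_p.)
Q_p = P(CO)² / P(CO₂) = (0.0233)² / (0.306) = 0.00177
Q_p = 0.00177 < K_p = 0.00841, so the forward reaction proceeds.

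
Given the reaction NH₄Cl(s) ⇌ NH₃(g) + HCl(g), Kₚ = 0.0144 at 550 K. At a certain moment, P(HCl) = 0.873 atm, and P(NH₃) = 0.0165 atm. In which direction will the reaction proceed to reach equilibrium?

(NH₄Cl is a pure solid — omitted from Qₚ.)
Qₚ = P(NH₃)·P(HCl) = (0.0165)·(0.873) = 0.0144
Qₚ = 0.0144 = Kₚ, so the system is already at equilibrium.

at equilibrium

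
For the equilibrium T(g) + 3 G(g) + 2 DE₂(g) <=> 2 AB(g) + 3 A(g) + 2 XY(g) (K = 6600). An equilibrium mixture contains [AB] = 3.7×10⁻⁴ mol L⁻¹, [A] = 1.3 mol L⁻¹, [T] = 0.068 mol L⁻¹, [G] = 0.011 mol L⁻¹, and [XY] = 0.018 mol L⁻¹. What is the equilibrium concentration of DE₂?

[DE₂] = 4.0×10⁻⁴ mol L⁻¹

At equilibrium, K = [AB]²·[A]³·[XY]² / ([T]·[G]³·[DE₂]²) = 6600.
(3.7×10⁻⁴)²·(1.3)³·(0.018)² / ((0.068)·(0.011)³·([DE₂])²) = 6600
[DE₂]² = 1.63×10⁻⁷ ⇒ [DE₂] = 4.0×10⁻⁴ mol L⁻¹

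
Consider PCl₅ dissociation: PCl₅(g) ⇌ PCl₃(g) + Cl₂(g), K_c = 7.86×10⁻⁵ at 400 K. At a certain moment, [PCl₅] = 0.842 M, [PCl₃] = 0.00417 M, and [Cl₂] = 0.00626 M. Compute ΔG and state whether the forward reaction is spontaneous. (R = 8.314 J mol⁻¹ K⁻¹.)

Q_c = [PCl₃]·[Cl₂] / [PCl₅] = (0.00417)·(0.00626) / (0.842) = 3.10×10⁻⁵
ΔG = RT ln(Q_c/K_c) = (8.314 J mol⁻¹ K⁻¹)(400 K) × ln(3.10×10⁻⁵/7.86×10⁻⁵)
   = (3.326 kJ/mol)(-0.9304) = -3.09 kJ/mol
ΔG < 0, so the forward reaction is spontaneous (proceeds forward).

ΔG = -3.09 kJ/mol; the forward reaction is spontaneous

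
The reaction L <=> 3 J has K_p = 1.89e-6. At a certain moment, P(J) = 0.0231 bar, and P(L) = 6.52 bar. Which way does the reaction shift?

Q_p = P(J)³ / P(L) = (0.0231)³ / (6.52) = 1.89e-6
Q_p = 1.89e-6 = K_p, so the system is already at equilibrium.

at equilibrium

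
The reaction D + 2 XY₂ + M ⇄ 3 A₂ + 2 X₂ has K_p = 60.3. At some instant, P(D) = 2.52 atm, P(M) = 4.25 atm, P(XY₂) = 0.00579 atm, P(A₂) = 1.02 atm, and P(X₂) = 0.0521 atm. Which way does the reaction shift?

in the forward direction

Q_p = P(A₂)³·P(X₂)² / (P(D)·P(XY₂)²·P(M)) = (1.02)³·(0.0521)² / ((2.52)·(0.00579)²·(4.25)) = 8.02
Q_p = 8.02 < K_p = 60.3, so the forward reaction proceeds.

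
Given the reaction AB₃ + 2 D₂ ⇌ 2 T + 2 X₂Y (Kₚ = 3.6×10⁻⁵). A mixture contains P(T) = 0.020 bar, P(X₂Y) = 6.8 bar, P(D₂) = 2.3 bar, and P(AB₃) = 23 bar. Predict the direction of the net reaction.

Qₚ = P(T)²·P(X₂Y)² / (P(AB₃)·P(D₂)²) = (0.020)²·(6.8)² / ((23)·(2.3)²) = 1.5×10⁻⁴
Qₚ = 1.5×10⁻⁴ > Kₚ = 3.6×10⁻⁵, so the reverse reaction proceeds.

to the left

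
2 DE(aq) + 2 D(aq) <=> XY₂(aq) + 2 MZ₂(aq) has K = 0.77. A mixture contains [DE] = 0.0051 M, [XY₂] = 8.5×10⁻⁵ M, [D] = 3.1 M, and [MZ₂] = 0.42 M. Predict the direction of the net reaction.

to the right

Q = [XY₂]·[MZ₂]² / ([DE]²·[D]²) = (8.5×10⁻⁵)·(0.42)² / ((0.0051)²·(3.1)²) = 0.060
Q = 0.060 < K = 0.77, so the forward reaction proceeds.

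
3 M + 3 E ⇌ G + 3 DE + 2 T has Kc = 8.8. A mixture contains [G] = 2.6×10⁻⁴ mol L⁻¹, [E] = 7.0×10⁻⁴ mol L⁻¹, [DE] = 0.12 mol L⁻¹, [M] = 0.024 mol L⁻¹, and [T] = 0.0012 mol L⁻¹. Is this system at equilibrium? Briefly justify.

no; Q > K, reaction proceeds in reverse

Qc = [G]·[DE]³·[T]² / ([M]³·[E]³) = (2.6×10⁻⁴)·(0.12)³·(0.0012)² / ((0.024)³·(7.0×10⁻⁴)³) = 140
Qc = 140 > Kc = 8.8: net reverse reaction.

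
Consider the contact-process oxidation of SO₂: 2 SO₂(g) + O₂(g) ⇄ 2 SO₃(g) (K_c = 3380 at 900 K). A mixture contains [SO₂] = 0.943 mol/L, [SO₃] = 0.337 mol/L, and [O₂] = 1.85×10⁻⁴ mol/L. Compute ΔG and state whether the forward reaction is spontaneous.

ΔG = -11.9 kJ/mol; the forward reaction is spontaneous

Q_c = [SO₃]² / ([SO₂]²·[O₂]) = (0.337)² / ((0.943)²·(1.85×10⁻⁴)) = 690
ΔG = RT ln(Q_c/K_c) = (8.314 J mol⁻¹ K⁻¹)(900 K) × ln(690/3380)
   = (7.483 kJ/mol)(-1.589) = -11.9 kJ/mol
ΔG < 0, so the forward reaction is spontaneous (proceeds forward).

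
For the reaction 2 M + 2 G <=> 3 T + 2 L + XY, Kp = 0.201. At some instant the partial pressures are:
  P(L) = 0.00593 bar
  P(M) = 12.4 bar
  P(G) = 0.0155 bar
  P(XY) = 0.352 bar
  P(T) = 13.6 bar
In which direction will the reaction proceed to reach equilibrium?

to the left

Qp = P(T)³·P(L)²·P(XY) / (P(M)²·P(G)²) = (13.6)³·(0.00593)²·(0.352) / ((12.4)²·(0.0155)²) = 0.843
Qp = 0.843 > Kp = 0.201, so the reverse reaction proceeds.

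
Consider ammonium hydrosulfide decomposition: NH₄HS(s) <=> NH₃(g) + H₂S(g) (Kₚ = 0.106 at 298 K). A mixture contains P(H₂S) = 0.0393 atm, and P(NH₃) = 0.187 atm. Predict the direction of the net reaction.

(NH₄HS is a pure solid — omitted from Qₚ.)
Qₚ = P(NH₃)·P(H₂S) = (0.187)·(0.0393) = 0.00735
Qₚ = 0.00735 < Kₚ = 0.106, so the forward reaction proceeds.

to the right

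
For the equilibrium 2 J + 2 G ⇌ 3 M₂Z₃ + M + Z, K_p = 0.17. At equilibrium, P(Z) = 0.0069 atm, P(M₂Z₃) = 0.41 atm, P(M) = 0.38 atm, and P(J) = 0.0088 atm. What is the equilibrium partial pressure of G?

At equilibrium, K_p = P(M₂Z₃)³·P(M)·P(Z) / (P(J)²·P(G)²) = 0.17.
(0.41)³·(0.38)·(0.0069) / ((0.0088)²·(P(G))²) = 0.17
P(G)² = 13.7 ⇒ P(G) = 3.7 atm

P(G) = 3.7 atm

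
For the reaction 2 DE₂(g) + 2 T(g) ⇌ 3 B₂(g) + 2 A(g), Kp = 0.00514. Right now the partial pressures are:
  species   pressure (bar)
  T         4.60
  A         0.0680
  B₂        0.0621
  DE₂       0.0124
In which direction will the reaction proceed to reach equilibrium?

toward products

Qp = P(B₂)³·P(A)² / (P(DE₂)²·P(T)²) = (0.0621)³·(0.0680)² / ((0.0124)²·(4.60)²) = 3.40e-4
Qp = 3.40e-4 < Kp = 0.00514, so the forward reaction proceeds.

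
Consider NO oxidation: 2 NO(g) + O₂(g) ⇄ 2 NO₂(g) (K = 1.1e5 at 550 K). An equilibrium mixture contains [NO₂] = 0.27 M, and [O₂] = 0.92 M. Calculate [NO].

[NO] = 8.5e-4 M

At equilibrium, K = [NO₂]² / ([NO]²·[O₂]) = 1.1e5.
(0.27)² / (([NO])²·(0.92)) = 1.1e5
[NO]² = 7.20e-7 ⇒ [NO] = 8.5e-4 M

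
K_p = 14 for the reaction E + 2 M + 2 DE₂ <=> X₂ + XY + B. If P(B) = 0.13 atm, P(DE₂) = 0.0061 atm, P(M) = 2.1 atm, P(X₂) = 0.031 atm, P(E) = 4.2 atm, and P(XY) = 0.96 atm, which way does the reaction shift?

toward products

Q_p = P(X₂)·P(XY)·P(B) / (P(E)·P(M)²·P(DE₂)²) = (0.031)·(0.96)·(0.13) / ((4.2)·(2.1)²·(0.0061)²) = 5.6
Q_p = 5.6 < K_p = 14, so the forward reaction proceeds.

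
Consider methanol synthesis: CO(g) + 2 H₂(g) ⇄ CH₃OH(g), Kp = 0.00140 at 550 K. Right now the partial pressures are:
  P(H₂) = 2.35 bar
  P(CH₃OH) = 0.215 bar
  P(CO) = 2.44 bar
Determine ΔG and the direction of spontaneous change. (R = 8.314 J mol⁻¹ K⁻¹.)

Qp = P(CH₃OH) / (P(CO)·P(H₂)²) = (0.215) / ((2.44)·(2.35)²) = 0.0160
ΔG = RT ln(Qp/Kp) = (8.314 J mol⁻¹ K⁻¹)(550 K) × ln(0.0160/0.00140)
   = (4.573 kJ/mol)(2.436) = 11.1 kJ/mol
ΔG > 0, so the forward reaction is non-spontaneous (proceeds in reverse).

ΔG = 11.1 kJ/mol; the forward reaction is non-spontaneous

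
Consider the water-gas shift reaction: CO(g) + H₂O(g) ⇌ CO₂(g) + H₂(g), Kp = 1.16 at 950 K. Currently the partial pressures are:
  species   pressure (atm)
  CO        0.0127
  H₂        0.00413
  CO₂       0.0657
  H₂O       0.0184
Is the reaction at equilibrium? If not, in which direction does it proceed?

Qp = P(CO₂)·P(H₂) / (P(CO)·P(H₂O)) = (0.0657)·(0.00413) / ((0.0127)·(0.0184)) = 1.16
Qp = 1.16 = Kp, so the system is already at equilibrium.

neither direction; the system is at equilibrium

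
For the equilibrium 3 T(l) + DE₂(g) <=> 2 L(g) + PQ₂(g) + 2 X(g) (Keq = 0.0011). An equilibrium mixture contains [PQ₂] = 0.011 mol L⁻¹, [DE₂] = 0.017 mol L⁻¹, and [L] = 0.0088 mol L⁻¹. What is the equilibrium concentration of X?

[X] = 4.7 mol L⁻¹

(T is a pure liquid — omitted from Keq.)
At equilibrium, Keq = [L]²·[PQ₂]·[X]² / [DE₂] = 0.0011.
(0.0088)²·(0.011)·([X])² / (0.017) = 0.0011
[X]² = 22.0 ⇒ [X] = 4.7 mol L⁻¹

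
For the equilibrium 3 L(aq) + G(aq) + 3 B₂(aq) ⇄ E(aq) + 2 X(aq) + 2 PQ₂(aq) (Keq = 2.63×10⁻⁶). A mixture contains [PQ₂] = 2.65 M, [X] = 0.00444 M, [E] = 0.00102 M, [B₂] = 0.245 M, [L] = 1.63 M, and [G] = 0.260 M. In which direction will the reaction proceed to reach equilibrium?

Q = [E]·[X]²·[PQ₂]² / ([L]³·[G]·[B₂]³) = (0.00102)·(0.00444)²·(2.65)² / ((1.63)³·(0.260)·(0.245)³) = 8.53×10⁻⁶
Q = 8.53×10⁻⁶ > Keq = 2.63×10⁻⁶, so the reverse reaction proceeds.

in the reverse direction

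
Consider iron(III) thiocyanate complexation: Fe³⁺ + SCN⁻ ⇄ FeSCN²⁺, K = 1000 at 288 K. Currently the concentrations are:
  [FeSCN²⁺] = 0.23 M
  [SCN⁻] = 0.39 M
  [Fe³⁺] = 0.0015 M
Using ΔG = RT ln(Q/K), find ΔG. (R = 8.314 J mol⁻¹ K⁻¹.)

Q = [FeSCN²⁺] / ([Fe³⁺]·[SCN⁻]) = (0.23) / ((0.0015)·(0.39)) = 393
ΔG = RT ln(Q/K) = (8.314 J mol⁻¹ K⁻¹)(288 K) × ln(393/1000)
   = (2.394 kJ/mol)(-0.9339) = -2.24 kJ/mol
ΔG < 0, so the forward reaction is spontaneous (proceeds forward).

ΔG = -2.24 kJ/mol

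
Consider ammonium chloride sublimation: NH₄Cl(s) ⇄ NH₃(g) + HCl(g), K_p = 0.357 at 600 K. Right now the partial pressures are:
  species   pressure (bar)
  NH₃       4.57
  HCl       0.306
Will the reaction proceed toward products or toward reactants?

reverse (toward reactants)

(NH₄Cl is a pure solid — omitted from Q_p.)
Q_p = P(NH₃)·P(HCl) = (4.57)·(0.306) = 1.40
Q_p = 1.40 > K_p = 0.357, so the reverse reaction proceeds.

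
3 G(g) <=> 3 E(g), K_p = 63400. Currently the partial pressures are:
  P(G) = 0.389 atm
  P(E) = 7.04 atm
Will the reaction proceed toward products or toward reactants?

forward (toward products)

Q_p = P(E)³ / P(G)³ = (7.04)³ / (0.389)³ = 5930
Q_p = 5930 < K_p = 63400, so the forward reaction proceeds.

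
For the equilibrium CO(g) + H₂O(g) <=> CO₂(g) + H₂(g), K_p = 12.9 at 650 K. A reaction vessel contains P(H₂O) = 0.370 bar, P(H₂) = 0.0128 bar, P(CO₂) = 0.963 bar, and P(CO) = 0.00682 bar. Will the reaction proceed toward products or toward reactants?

toward products

Q_p = P(CO₂)·P(H₂) / (P(CO)·P(H₂O)) = (0.963)·(0.0128) / ((0.00682)·(0.370)) = 4.88
Q_p = 4.88 < K_p = 12.9, so the forward reaction proceeds.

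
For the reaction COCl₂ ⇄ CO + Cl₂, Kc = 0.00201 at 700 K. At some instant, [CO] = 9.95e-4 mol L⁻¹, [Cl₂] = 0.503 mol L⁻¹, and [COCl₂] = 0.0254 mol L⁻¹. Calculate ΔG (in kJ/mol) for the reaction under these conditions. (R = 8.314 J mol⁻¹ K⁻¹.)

Qc = [CO]·[Cl₂] / [COCl₂] = (9.95e-4)·(0.503) / (0.0254) = 0.0197
ΔG = RT ln(Qc/Kc) = (8.314 J mol⁻¹ K⁻¹)(700 K) × ln(0.0197/0.00201)
   = (5.820 kJ/mol)(2.282) = 13.3 kJ/mol
ΔG > 0, so the forward reaction is non-spontaneous (proceeds in reverse).

ΔG = 13.3 kJ/mol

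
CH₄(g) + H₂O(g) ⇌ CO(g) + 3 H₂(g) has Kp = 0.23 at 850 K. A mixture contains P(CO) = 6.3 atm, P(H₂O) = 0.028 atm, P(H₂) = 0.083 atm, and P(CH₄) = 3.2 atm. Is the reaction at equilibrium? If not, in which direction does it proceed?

Qp = P(CO)·P(H₂)³ / (P(CH₄)·P(H₂O)) = (6.3)·(0.083)³ / ((3.2)·(0.028)) = 0.040
Qp = 0.040 < Kp = 0.23, so the forward reaction proceeds.

forward (toward products)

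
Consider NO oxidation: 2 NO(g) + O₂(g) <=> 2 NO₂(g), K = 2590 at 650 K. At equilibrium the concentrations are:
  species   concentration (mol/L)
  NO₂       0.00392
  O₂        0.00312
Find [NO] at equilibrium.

[NO] = 0.00138 mol/L

At equilibrium, K = [NO₂]² / ([NO]²·[O₂]) = 2590.
(0.00392)² / (([NO])²·(0.00312)) = 2590
[NO]² = 1.90e-6 ⇒ [NO] = 0.00138 mol/L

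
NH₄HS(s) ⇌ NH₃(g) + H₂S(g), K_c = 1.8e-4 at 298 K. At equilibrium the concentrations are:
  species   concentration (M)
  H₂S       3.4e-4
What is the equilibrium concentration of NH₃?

[NH₃] = 0.53 M

(NH₄HS is a pure solid — omitted from K_c.)
At equilibrium, K_c = [NH₃]·[H₂S] = 1.8e-4.
([NH₃])·(3.4e-4) = 1.8e-4
[NH₃] = 0.529 = 0.53 M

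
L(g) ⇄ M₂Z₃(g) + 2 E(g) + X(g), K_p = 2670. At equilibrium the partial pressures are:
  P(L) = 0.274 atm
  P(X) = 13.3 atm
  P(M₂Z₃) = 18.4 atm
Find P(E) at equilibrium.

P(E) = 1.73 atm

At equilibrium, K_p = P(M₂Z₃)·P(E)²·P(X) / P(L) = 2670.
(18.4)·(P(E))²·(13.3) / (0.274) = 2670
P(E)² = 2.99 ⇒ P(E) = 1.73 atm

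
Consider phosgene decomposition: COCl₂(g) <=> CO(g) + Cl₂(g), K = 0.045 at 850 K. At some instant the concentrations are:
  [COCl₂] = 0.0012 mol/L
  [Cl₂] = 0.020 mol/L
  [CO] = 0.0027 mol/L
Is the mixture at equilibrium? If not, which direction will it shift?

Q = [CO]·[Cl₂] / [COCl₂] = (0.0027)·(0.020) / (0.0012) = 0.045
Q = 0.045 = K; the system is at equilibrium.

yes, at equilibrium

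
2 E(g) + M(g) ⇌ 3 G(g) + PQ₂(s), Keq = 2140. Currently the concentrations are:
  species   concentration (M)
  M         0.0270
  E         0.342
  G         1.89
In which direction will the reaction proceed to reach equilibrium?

(PQ₂ is a pure solid — omitted from Q.)
Q = [G]³ / ([E]²·[M]) = (1.89)³ / ((0.342)²·(0.0270)) = 2140
Q = 2140 = Keq, so the system is already at equilibrium.

neither direction; the system is at equilibrium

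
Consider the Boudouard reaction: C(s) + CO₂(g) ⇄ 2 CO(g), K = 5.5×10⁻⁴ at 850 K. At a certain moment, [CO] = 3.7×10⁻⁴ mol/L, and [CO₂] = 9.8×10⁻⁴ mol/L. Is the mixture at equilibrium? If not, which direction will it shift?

no; Q < K, reaction proceeds forward

(C is a pure solid — omitted from Q.)
Q = [CO]² / [CO₂] = (3.7×10⁻⁴)² / (9.8×10⁻⁴) = 1.4×10⁻⁴
Q = 1.4×10⁻⁴ < K = 5.5×10⁻⁴: net forward reaction.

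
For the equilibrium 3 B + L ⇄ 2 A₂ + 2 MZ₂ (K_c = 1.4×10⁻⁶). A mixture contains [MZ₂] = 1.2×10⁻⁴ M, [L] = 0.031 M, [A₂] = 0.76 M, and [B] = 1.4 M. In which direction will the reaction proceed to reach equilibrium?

Q_c = [A₂]²·[MZ₂]² / ([B]³·[L]) = (0.76)²·(1.2×10⁻⁴)² / ((1.4)³·(0.031)) = 9.8×10⁻⁸
Q_c = 9.8×10⁻⁸ < K_c = 1.4×10⁻⁶, so the forward reaction proceeds.

in the forward direction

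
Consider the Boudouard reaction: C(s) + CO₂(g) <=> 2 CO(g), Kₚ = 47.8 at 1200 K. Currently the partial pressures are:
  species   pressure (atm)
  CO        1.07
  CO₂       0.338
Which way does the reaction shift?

in the forward direction

(C is a pure solid — omitted from Qₚ.)
Qₚ = P(CO)² / P(CO₂) = (1.07)² / (0.338) = 3.39
Qₚ = 3.39 < Kₚ = 47.8, so the forward reaction proceeds.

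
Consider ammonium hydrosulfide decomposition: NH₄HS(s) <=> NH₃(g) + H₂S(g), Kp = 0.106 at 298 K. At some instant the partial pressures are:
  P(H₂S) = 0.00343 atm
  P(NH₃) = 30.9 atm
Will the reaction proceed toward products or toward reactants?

no net change (already at equilibrium)

(NH₄HS is a pure solid — omitted from Qp.)
Qp = P(NH₃)·P(H₂S) = (30.9)·(0.00343) = 0.106
Qp = 0.106 = Kp, so the system is already at equilibrium.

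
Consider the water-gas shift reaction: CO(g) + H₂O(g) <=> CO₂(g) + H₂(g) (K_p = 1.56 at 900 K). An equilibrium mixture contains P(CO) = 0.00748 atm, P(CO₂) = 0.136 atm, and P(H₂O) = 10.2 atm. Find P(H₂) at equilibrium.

P(H₂) = 0.875 atm

At equilibrium, K_p = P(CO₂)·P(H₂) / (P(CO)·P(H₂O)) = 1.56.
(0.136)·(P(H₂)) / ((0.00748)·(10.2)) = 1.56
P(H₂) = 0.875 atm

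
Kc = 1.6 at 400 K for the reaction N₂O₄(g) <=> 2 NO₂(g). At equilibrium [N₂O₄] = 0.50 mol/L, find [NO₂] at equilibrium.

[NO₂] = 0.89 mol/L

At equilibrium, Kc = [NO₂]² / [N₂O₄] = 1.6.
([NO₂])² / (0.50) = 1.6
[NO₂]² = 0.800 ⇒ [NO₂] = 0.89 mol/L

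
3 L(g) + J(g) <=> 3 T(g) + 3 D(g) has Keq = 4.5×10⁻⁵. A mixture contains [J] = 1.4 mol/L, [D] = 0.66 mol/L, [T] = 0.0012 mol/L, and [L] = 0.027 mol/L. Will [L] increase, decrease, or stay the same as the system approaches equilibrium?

decrease

Q = [T]³·[D]³ / ([L]³·[J]) = (0.0012)³·(0.66)³ / ((0.027)³·(1.4)) = 1.8×10⁻⁵
Q = 1.8×10⁻⁵ < Keq = 4.5×10⁻⁵: net forward reaction.
L is a reactant, so it decreases.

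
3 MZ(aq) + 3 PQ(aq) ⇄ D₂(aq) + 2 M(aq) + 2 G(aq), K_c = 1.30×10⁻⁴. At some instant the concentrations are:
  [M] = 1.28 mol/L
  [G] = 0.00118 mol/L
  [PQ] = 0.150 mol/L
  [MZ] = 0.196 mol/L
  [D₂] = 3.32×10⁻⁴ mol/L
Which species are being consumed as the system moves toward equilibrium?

Q_c = [D₂]·[M]²·[G]² / ([MZ]³·[PQ]³) = (3.32×10⁻⁴)·(1.28)²·(0.00118)² / ((0.196)³·(0.150)³) = 2.98×10⁻⁵
Q_c = 2.98×10⁻⁵ < K_c = 1.30×10⁻⁴: net forward reaction.

MZ, PQ (reactants)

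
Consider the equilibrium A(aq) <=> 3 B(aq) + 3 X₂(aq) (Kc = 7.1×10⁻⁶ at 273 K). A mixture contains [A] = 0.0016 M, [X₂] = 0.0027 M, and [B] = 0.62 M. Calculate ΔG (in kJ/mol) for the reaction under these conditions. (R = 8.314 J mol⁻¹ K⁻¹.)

Qc = [B]³·[X₂]³ / [A] = (0.62)³·(0.0027)³ / (0.0016) = 2.93×10⁻⁶
ΔG = RT ln(Qc/Kc) = (8.314 J mol⁻¹ K⁻¹)(273 K) × ln(2.93×10⁻⁶/7.1×10⁻⁶)
   = (2.270 kJ/mol)(-0.8851) = -2.01 kJ/mol
ΔG < 0, so the forward reaction is spontaneous (proceeds forward).

ΔG = -2.01 kJ/mol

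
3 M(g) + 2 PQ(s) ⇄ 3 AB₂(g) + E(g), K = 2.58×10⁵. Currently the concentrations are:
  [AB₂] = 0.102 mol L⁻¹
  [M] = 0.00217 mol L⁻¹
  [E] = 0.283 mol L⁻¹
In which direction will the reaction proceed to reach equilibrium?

(PQ is a pure solid — omitted from Q.)
Q = [AB₂]³·[E] / [M]³ = (0.102)³·(0.283) / (0.00217)³ = 29400
Q = 29400 < K = 2.58×10⁵, so the forward reaction proceeds.

to the right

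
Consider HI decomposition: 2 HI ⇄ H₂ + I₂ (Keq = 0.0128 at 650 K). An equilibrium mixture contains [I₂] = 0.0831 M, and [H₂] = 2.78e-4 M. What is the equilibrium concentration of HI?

[HI] = 0.0425 M

At equilibrium, Keq = [H₂]·[I₂] / [HI]² = 0.0128.
(2.78e-4)·(0.0831) / ([HI])² = 0.0128
[HI]² = 0.00180 ⇒ [HI] = 0.0425 M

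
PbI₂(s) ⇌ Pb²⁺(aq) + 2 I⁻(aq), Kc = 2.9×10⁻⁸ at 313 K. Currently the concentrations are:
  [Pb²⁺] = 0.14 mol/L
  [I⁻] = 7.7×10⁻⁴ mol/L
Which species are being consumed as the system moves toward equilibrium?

Pb²⁺, I⁻ (products)

(PbI₂ is a pure solid — omitted from Qc.)
Qc = [Pb²⁺]·[I⁻]² = (0.14)·(7.7×10⁻⁴)² = 8.3×10⁻⁸
Qc = 8.3×10⁻⁸ > Kc = 2.9×10⁻⁸: net reverse reaction.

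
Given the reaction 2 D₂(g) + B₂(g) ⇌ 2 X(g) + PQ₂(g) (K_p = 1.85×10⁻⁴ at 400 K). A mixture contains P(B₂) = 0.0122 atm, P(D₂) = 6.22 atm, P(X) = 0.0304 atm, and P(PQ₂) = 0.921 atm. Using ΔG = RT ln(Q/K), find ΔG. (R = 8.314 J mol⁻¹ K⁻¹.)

ΔG = 7.57 kJ/mol

Q_p = P(X)²·P(PQ₂) / (P(D₂)²·P(B₂)) = (0.0304)²·(0.921) / ((6.22)²·(0.0122)) = 0.00180
ΔG = RT ln(Q_p/K_p) = (8.314 J mol⁻¹ K⁻¹)(400 K) × ln(0.00180/1.85×10⁻⁴)
   = (3.326 kJ/mol)(2.275) = 7.57 kJ/mol
ΔG > 0, so the forward reaction is non-spontaneous (proceeds in reverse).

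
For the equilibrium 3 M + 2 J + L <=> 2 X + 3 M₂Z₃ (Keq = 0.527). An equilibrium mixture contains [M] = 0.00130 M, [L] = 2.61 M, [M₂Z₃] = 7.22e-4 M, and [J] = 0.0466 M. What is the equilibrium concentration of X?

At equilibrium, Keq = [X]²·[M₂Z₃]³ / ([M]³·[J]²·[L]) = 0.527.
([X])²·(7.22e-4)³ / ((0.00130)³·(0.0466)²·(2.61)) = 0.527
[X]² = 0.0174 ⇒ [X] = 0.132 M

[X] = 0.132 M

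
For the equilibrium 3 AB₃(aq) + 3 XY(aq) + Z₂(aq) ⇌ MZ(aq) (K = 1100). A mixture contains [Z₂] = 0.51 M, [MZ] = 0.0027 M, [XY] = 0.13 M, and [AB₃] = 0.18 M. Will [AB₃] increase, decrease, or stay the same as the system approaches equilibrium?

decrease

Q = [MZ] / ([AB₃]³·[XY]³·[Z₂]) = (0.0027) / ((0.18)³·(0.13)³·(0.51)) = 410
Q = 410 < K = 1100: net forward reaction.
AB₃ is a reactant, so it decreases.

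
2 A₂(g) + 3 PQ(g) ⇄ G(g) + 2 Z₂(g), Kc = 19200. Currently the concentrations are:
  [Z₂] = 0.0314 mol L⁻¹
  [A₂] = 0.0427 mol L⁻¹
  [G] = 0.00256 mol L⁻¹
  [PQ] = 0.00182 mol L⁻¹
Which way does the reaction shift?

Qc = [G]·[Z₂]² / ([A₂]²·[PQ]³) = (0.00256)·(0.0314)² / ((0.0427)²·(0.00182)³) = 2.30e5
Qc = 2.30e5 > Kc = 19200, so the reverse reaction proceeds.

to the left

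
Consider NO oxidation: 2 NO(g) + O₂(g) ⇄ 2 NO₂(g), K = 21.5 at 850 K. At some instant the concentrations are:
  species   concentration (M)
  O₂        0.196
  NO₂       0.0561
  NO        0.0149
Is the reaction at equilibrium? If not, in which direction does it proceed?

in the reverse direction

Q = [NO₂]² / ([NO]²·[O₂]) = (0.0561)² / ((0.0149)²·(0.196)) = 72.3
Q = 72.3 > K = 21.5, so the reverse reaction proceeds.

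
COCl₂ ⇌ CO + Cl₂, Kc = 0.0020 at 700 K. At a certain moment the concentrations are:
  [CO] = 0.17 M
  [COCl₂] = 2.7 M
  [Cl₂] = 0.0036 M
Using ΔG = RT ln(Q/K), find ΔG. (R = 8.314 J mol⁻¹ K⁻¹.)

ΔG = -12.7 kJ/mol

Qc = [CO]·[Cl₂] / [COCl₂] = (0.17)·(0.0036) / (2.7) = 2.27×10⁻⁴
ΔG = RT ln(Qc/Kc) = (8.314 J mol⁻¹ K⁻¹)(700 K) × ln(2.27×10⁻⁴/0.0020)
   = (5.820 kJ/mol)(-2.176) = -12.7 kJ/mol
ΔG < 0, so the forward reaction is spontaneous (proceeds forward).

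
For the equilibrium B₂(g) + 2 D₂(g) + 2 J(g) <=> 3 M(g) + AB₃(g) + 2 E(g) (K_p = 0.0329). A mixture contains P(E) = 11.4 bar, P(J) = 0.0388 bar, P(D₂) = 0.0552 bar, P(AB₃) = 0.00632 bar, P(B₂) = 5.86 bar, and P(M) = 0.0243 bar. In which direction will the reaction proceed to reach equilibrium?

to the left

Q_p = P(M)³·P(AB₃)·P(E)² / (P(B₂)·P(D₂)²·P(J)²) = (0.0243)³·(0.00632)·(11.4)² / ((5.86)·(0.0552)²·(0.0388)²) = 0.438
Q_p = 0.438 > K_p = 0.0329, so the reverse reaction proceeds.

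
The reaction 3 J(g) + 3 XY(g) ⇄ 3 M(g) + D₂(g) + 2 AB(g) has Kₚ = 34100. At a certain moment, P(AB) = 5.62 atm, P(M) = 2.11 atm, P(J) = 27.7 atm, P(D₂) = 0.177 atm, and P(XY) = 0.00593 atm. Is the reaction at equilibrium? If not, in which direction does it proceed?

in the forward direction

Qₚ = P(M)³·P(D₂)·P(AB)² / (P(J)³·P(XY)³) = (2.11)³·(0.177)·(5.62)² / ((27.7)³·(0.00593)³) = 11800
Qₚ = 11800 < Kₚ = 34100, so the forward reaction proceeds.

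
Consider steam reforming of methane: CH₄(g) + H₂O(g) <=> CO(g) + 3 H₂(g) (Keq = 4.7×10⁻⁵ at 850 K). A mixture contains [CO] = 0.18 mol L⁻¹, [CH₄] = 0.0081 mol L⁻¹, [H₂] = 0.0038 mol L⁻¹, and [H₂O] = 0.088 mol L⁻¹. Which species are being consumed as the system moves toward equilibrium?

CH₄, H₂O (reactants)

Q = [CO]·[H₂]³ / ([CH₄]·[H₂O]) = (0.18)·(0.0038)³ / ((0.0081)·(0.088)) = 1.4×10⁻⁵
Q = 1.4×10⁻⁵ < Keq = 4.7×10⁻⁵: net forward reaction.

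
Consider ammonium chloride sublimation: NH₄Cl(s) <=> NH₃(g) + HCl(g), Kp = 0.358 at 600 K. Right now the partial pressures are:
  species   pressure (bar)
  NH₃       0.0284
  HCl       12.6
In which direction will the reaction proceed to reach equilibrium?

neither direction; the system is at equilibrium

(NH₄Cl is a pure solid — omitted from Qp.)
Qp = P(NH₃)·P(HCl) = (0.0284)·(12.6) = 0.358
Qp = 0.358 = Kp, so the system is already at equilibrium.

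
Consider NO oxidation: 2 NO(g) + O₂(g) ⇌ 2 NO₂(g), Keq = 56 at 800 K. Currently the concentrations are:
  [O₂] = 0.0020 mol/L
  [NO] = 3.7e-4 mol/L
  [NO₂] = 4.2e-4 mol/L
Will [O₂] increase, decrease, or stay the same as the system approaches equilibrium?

increase

Q = [NO₂]² / ([NO]²·[O₂]) = (4.2e-4)² / ((3.7e-4)²·(0.0020)) = 640
Q = 640 > Keq = 56: net reverse reaction.
O₂ is a reactant, so it increases.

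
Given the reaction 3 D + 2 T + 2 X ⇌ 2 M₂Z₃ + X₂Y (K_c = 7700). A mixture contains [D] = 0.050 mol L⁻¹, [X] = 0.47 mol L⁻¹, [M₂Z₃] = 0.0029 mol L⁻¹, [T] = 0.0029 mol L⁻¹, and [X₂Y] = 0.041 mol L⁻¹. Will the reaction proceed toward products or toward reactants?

Q_c = [M₂Z₃]²·[X₂Y] / ([D]³·[T]²·[X]²) = (0.0029)²·(0.041) / ((0.050)³·(0.0029)²·(0.47)²) = 1500
Q_c = 1500 < K_c = 7700, so the forward reaction proceeds.

to the right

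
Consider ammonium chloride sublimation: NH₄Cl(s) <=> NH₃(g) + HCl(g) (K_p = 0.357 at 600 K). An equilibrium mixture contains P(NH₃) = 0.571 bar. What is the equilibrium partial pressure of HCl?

(NH₄Cl is a pure solid — omitted from K_p.)
At equilibrium, K_p = P(NH₃)·P(HCl) = 0.357.
(0.571)·(P(HCl)) = 0.357
P(HCl) = 0.625 bar

P(HCl) = 0.625 bar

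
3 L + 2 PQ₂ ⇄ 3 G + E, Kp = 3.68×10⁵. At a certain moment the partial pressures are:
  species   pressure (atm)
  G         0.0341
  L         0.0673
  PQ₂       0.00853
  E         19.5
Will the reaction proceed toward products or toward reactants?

Qp = P(G)³·P(E) / (P(L)³·P(PQ₂)²) = (0.0341)³·(19.5) / ((0.0673)³·(0.00853)²) = 34900
Qp = 34900 < Kp = 3.68×10⁵, so the forward reaction proceeds.

in the forward direction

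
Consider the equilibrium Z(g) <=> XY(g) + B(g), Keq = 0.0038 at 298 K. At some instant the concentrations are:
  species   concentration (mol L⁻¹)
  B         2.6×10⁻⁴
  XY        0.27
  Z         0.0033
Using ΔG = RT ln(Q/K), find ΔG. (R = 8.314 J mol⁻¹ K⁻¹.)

Q = [XY]·[B] / [Z] = (0.27)·(2.6×10⁻⁴) / (0.0033) = 0.0213
ΔG = RT ln(Q/Keq) = (8.314 J mol⁻¹ K⁻¹)(298 K) × ln(0.0213/0.0038)
   = (2.478 kJ/mol)(1.724) = 4.27 kJ/mol
ΔG > 0, so the forward reaction is non-spontaneous (proceeds in reverse).

ΔG = 4.27 kJ/mol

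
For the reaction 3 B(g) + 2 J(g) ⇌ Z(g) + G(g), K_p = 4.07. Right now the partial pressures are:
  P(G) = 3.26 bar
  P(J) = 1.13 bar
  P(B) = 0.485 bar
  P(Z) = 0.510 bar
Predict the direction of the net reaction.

to the left

Q_p = P(Z)·P(G) / (P(B)³·P(J)²) = (0.510)·(3.26) / ((0.485)³·(1.13)²) = 11.4
Q_p = 11.4 > K_p = 4.07, so the reverse reaction proceeds.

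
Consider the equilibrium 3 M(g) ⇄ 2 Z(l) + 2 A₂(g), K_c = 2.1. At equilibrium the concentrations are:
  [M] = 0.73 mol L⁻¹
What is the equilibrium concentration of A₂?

[A₂] = 0.90 mol L⁻¹

(Z is a pure liquid — omitted from K_c.)
At equilibrium, K_c = [A₂]² / [M]³ = 2.1.
([A₂])² / (0.73)³ = 2.1
[A₂]² = 0.817 ⇒ [A₂] = 0.90 mol L⁻¹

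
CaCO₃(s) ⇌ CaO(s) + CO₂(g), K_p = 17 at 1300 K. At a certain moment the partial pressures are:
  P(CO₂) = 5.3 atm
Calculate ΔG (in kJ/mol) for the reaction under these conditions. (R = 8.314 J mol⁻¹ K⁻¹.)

ΔG = -12.6 kJ/mol

(CaCO₃, CaO are pure solids — omitted from Q_p.)
Q_p = P(CO₂) = 5.30
ΔG = RT ln(Q_p/K_p) = (8.314 J mol⁻¹ K⁻¹)(1300 K) × ln(5.30/17)
   = (10.81 kJ/mol)(-1.166) = -12.6 kJ/mol
ΔG < 0, so the forward reaction is spontaneous (proceeds forward).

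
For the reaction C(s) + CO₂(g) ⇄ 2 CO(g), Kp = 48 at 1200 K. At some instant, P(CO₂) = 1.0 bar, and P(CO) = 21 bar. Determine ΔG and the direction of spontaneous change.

(C is a pure solid — omitted from Qp.)
Qp = P(CO)² / P(CO₂) = (21)² / (1.0) = 441
ΔG = RT ln(Qp/Kp) = (8.314 J mol⁻¹ K⁻¹)(1200 K) × ln(441/48)
   = (9.977 kJ/mol)(2.218) = 22.1 kJ/mol
ΔG > 0, so the forward reaction is non-spontaneous (proceeds in reverse).

ΔG = 22.1 kJ/mol; the forward reaction is non-spontaneous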